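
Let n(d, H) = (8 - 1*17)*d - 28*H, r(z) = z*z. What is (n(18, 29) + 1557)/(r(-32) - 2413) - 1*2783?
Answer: -3866170/1389 ≈ -2783.4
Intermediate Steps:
r(z) = z²
n(d, H) = -28*H - 9*d (n(d, H) = (8 - 17)*d - 28*H = -9*d - 28*H = -28*H - 9*d)
(n(18, 29) + 1557)/(r(-32) - 2413) - 1*2783 = ((-28*29 - 9*18) + 1557)/((-32)² - 2413) - 1*2783 = ((-812 - 162) + 1557)/(1024 - 2413) - 2783 = (-974 + 1557)/(-1389) - 2783 = 583*(-1/1389) - 2783 = -583/1389 - 2783 = -3866170/1389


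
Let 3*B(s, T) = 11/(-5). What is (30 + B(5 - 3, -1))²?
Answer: 192721/225 ≈ 856.54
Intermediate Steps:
B(s, T) = -11/15 (B(s, T) = (11/(-5))/3 = (11*(-⅕))/3 = (⅓)*(-11/5) = -11/15)
(30 + B(5 - 3, -1))² = (30 - 11/15)² = (439/15)² = 192721/225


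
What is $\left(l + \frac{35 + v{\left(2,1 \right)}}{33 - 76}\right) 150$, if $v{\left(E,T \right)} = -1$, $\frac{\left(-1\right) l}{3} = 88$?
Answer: $- \frac{1707900}{43} \approx -39719.0$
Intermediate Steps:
$l = -264$ ($l = \left(-3\right) 88 = -264$)
$\left(l + \frac{35 + v{\left(2,1 \right)}}{33 - 76}\right) 150 = \left(-264 + \frac{35 - 1}{33 - 76}\right) 150 = \left(-264 + \frac{34}{-43}\right) 150 = \left(-264 + 34 \left(- \frac{1}{43}\right)\right) 150 = \left(-264 - \frac{34}{43}\right) 150 = \left(- \frac{11386}{43}\right) 150 = - \frac{1707900}{43}$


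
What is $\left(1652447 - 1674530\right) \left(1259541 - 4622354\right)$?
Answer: $74260999479$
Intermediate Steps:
$\left(1652447 - 1674530\right) \left(1259541 - 4622354\right) = \left(-22083\right) \left(-3362813\right) = 74260999479$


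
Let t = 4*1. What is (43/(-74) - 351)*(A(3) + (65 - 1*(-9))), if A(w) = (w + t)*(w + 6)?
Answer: -3564329/74 ≈ -48167.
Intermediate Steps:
t = 4
A(w) = (4 + w)*(6 + w) (A(w) = (w + 4)*(w + 6) = (4 + w)*(6 + w))
(43/(-74) - 351)*(A(3) + (65 - 1*(-9))) = (43/(-74) - 351)*((24 + 3**2 + 10*3) + (65 - 1*(-9))) = (43*(-1/74) - 351)*((24 + 9 + 30) + (65 + 9)) = (-43/74 - 351)*(63 + 74) = -26017/74*137 = -3564329/74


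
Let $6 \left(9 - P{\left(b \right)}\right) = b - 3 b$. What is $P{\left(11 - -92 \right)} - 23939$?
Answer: $- \frac{71687}{3} \approx -23896.0$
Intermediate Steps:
$P{\left(b \right)} = 9 + \frac{b}{3}$ ($P{\left(b \right)} = 9 - \frac{b - 3 b}{6} = 9 - \frac{\left(-2\right) b}{6} = 9 + \frac{b}{3}$)
$P{\left(11 - -92 \right)} - 23939 = \left(9 + \frac{11 - -92}{3}\right) - 23939 = \left(9 + \frac{11 + 92}{3}\right) - 23939 = \left(9 + \frac{1}{3} \cdot 103\right) - 23939 = \left(9 + \frac{103}{3}\right) - 23939 = \frac{130}{3} - 23939 = - \frac{71687}{3}$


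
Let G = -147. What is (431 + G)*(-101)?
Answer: -28684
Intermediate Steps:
(431 + G)*(-101) = (431 - 147)*(-101) = 284*(-101) = -28684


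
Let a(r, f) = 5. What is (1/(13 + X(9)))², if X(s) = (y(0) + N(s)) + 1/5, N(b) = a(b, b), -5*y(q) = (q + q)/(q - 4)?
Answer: 25/8281 ≈ 0.0030190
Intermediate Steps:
y(q) = -2*q/(5*(-4 + q)) (y(q) = -(q + q)/(5*(q - 4)) = -2*q/(5*(-4 + q)))
N(b) = 5
X(s) = 26/5 (X(s) = (-2*0/(-20 + 5*0) + 5) + 1/5 = (-2*0/(-20 + 0) + 5) + ⅕ = (-2*0/(-20) + 5) + ⅕ = (-2*0*(-1/20) + 5) + ⅕ = (0 + 5) + ⅕ = 5 + ⅕ = 26/5)
(1/(13 + X(9)))² = (1/(13 + 26/5))² = (1/(91/5))² = (5/91)² = 25/8281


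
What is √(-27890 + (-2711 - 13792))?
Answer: I*√44393 ≈ 210.7*I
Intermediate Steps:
√(-27890 + (-2711 - 13792)) = √(-27890 - 16503) = √(-44393) = I*√44393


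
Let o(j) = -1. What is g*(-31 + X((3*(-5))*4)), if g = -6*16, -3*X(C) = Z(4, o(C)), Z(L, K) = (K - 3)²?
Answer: 3488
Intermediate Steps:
Z(L, K) = (-3 + K)²
X(C) = -16/3 (X(C) = -(-3 - 1)²/3 = -⅓*(-4)² = -⅓*16 = -16/3)
g = -96
g*(-31 + X((3*(-5))*4)) = -96*(-31 - 16/3) = -96*(-109/3) = 3488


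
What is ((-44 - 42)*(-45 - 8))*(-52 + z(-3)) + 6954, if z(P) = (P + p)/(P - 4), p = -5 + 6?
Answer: -1601318/7 ≈ -2.2876e+5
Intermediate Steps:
p = 1
z(P) = (1 + P)/(-4 + P) (z(P) = (P + 1)/(P - 4) = (1 + P)/(-4 + P))
((-44 - 42)*(-45 - 8))*(-52 + z(-3)) + 6954 = ((-44 - 42)*(-45 - 8))*(-52 + (1 - 3)/(-4 - 3)) + 6954 = (-86*(-53))*(-52 - 2/(-7)) + 6954 = 4558*(-52 - ⅐*(-2)) + 6954 = 4558*(-52 + 2/7) + 6954 = 4558*(-362/7) + 6954 = -1649996/7 + 6954 = -1601318/7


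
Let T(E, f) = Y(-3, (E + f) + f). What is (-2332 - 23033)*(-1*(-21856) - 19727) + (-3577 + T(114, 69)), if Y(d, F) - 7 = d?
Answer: -54005658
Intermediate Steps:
Y(d, F) = 7 + d
T(E, f) = 4 (T(E, f) = 7 - 3 = 4)
(-2332 - 23033)*(-1*(-21856) - 19727) + (-3577 + T(114, 69)) = (-2332 - 23033)*(-1*(-21856) - 19727) + (-3577 + 4) = -25365*(21856 - 19727) - 3573 = -25365*2129 - 3573 = -54002085 - 3573 = -54005658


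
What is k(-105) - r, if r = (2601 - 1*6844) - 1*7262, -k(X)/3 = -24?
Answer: 11577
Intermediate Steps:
k(X) = 72 (k(X) = -3*(-24) = 72)
r = -11505 (r = (2601 - 6844) - 7262 = -4243 - 7262 = -11505)
k(-105) - r = 72 - 1*(-11505) = 72 + 11505 = 11577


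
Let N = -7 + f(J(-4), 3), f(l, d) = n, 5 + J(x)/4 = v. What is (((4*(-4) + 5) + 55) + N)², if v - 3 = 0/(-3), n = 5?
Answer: 1764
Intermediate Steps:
v = 3 (v = 3 + 0/(-3) = 3 + 0*(-⅓) = 3 + 0 = 3)
J(x) = -8 (J(x) = -20 + 4*3 = -20 + 12 = -8)
f(l, d) = 5
N = -2 (N = -7 + 5 = -2)
(((4*(-4) + 5) + 55) + N)² = (((4*(-4) + 5) + 55) - 2)² = (((-16 + 5) + 55) - 2)² = ((-11 + 55) - 2)² = (44 - 2)² = 42² = 1764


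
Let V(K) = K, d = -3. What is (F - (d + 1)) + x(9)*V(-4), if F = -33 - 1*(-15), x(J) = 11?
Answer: -60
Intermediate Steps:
F = -18 (F = -33 + 15 = -18)
(F - (d + 1)) + x(9)*V(-4) = (-18 - (-3 + 1)) + 11*(-4) = (-18 - 1*(-2)) - 44 = (-18 + 2) - 44 = -16 - 44 = -60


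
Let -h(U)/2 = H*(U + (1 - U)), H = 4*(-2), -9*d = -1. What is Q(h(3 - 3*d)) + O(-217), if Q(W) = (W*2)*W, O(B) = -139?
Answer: 373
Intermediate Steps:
d = ⅑ (d = -⅑*(-1) = ⅑ ≈ 0.11111)
H = -8
h(U) = 16 (h(U) = -(-16)*(U + (1 - U)) = -(-16) = -2*(-8) = 16)
Q(W) = 2*W² (Q(W) = (2*W)*W = 2*W²)
Q(h(3 - 3*d)) + O(-217) = 2*16² - 139 = 2*256 - 139 = 512 - 139 = 373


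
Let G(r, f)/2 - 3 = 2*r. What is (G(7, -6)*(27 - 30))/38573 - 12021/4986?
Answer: -9101855/3771078 ≈ -2.4136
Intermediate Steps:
G(r, f) = 6 + 4*r (G(r, f) = 6 + 2*(2*r) = 6 + 4*r)
(G(7, -6)*(27 - 30))/38573 - 12021/4986 = ((6 + 4*7)*(27 - 30))/38573 - 12021/4986 = ((6 + 28)*(-3))*(1/38573) - 12021*1/4986 = (34*(-3))*(1/38573) - 4007/1662 = -102*1/38573 - 4007/1662 = -6/2269 - 4007/1662 = -9101855/3771078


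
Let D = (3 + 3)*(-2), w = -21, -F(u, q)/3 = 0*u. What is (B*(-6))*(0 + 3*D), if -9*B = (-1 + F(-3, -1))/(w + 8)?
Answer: -24/13 ≈ -1.8462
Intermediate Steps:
F(u, q) = 0 (F(u, q) = -0*u = -3*0 = 0)
D = -12 (D = 6*(-2) = -12)
B = -1/117 (B = -(-1 + 0)/(9*(-21 + 8)) = -(-1)/(9*(-13)) = -(-1)*(-1)/(9*13) = -1/9*1/13 = -1/117 ≈ -0.0085470)
(B*(-6))*(0 + 3*D) = (-1/117*(-6))*(0 + 3*(-12)) = 2*(0 - 36)/39 = (2/39)*(-36) = -24/13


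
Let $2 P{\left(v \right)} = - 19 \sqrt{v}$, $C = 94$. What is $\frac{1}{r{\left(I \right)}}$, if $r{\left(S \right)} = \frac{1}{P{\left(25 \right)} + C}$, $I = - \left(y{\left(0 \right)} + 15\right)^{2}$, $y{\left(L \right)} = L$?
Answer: $\frac{93}{2} \approx 46.5$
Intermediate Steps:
$P{\left(v \right)} = - \frac{19 \sqrt{v}}{2}$ ($P{\left(v \right)} = \frac{\left(-19\right) \sqrt{v}}{2} = - \frac{19 \sqrt{v}}{2}$)
$I = -225$ ($I = - \left(0 + 15\right)^{2} = - 15^{2} = \left(-1\right) 225 = -225$)
$r{\left(S \right)} = \frac{2}{93}$ ($r{\left(S \right)} = \frac{1}{- \frac{19 \sqrt{25}}{2} + 94} = \frac{1}{\left(- \frac{19}{2}\right) 5 + 94} = \frac{1}{- \frac{95}{2} + 94} = \frac{1}{\frac{93}{2}} = \frac{2}{93}$)
$\frac{1}{r{\left(I \right)}} = \frac{1}{\frac{2}{93}} = \frac{93}{2}$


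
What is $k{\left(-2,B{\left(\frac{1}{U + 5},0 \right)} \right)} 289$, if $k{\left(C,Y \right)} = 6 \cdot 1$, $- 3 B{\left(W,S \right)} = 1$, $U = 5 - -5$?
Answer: $1734$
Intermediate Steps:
$U = 10$ ($U = 5 + 5 = 10$)
$B{\left(W,S \right)} = - \frac{1}{3}$ ($B{\left(W,S \right)} = \left(- \frac{1}{3}\right) 1 = - \frac{1}{3}$)
$k{\left(C,Y \right)} = 6$
$k{\left(-2,B{\left(\frac{1}{U + 5},0 \right)} \right)} 289 = 6 \cdot 289 = 1734$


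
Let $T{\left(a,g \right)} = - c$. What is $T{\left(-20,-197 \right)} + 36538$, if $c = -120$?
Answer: $36658$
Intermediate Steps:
$T{\left(a,g \right)} = 120$ ($T{\left(a,g \right)} = \left(-1\right) \left(-120\right) = 120$)
$T{\left(-20,-197 \right)} + 36538 = 120 + 36538 = 36658$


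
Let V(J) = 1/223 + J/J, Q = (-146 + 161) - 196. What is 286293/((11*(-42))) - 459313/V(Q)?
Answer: -1128221685/2464 ≈ -4.5788e+5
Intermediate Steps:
Q = -181 (Q = 15 - 196 = -181)
V(J) = 224/223 (V(J) = 1*(1/223) + 1 = 1/223 + 1 = 224/223)
286293/((11*(-42))) - 459313/V(Q) = 286293/((11*(-42))) - 459313/224/223 = 286293/(-462) - 459313*223/224 = 286293*(-1/462) - 102426799/224 = -13633/22 - 102426799/224 = -1128221685/2464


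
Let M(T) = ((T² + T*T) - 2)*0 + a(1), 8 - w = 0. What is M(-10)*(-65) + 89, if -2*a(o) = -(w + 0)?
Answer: -171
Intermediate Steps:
w = 8 (w = 8 - 1*0 = 8 + 0 = 8)
a(o) = 4 (a(o) = -(-1)*(8 + 0)/2 = -(-1)*8/2 = -½*(-8) = 4)
M(T) = 4 (M(T) = ((T² + T*T) - 2)*0 + 4 = ((T² + T²) - 2)*0 + 4 = (2*T² - 2)*0 + 4 = (-2 + 2*T²)*0 + 4 = 0 + 4 = 4)
M(-10)*(-65) + 89 = 4*(-65) + 89 = -260 + 89 = -171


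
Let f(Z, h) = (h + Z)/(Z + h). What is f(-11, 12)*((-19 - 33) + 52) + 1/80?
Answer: 1/80 ≈ 0.012500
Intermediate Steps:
f(Z, h) = 1 (f(Z, h) = (Z + h)/(Z + h) = 1)
f(-11, 12)*((-19 - 33) + 52) + 1/80 = 1*((-19 - 33) + 52) + 1/80 = 1*(-52 + 52) + 1/80 = 1*0 + 1/80 = 0 + 1/80 = 1/80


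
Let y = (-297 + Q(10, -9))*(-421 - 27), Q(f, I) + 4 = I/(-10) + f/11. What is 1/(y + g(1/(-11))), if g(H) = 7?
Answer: 55/7372449 ≈ 7.4602e-6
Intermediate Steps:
Q(f, I) = -4 - I/10 + f/11 (Q(f, I) = -4 + (I/(-10) + f/11) = -4 + (I*(-⅒) + f*(1/11)) = -4 + (-I/10 + f/11) = -4 - I/10 + f/11)
y = 7372064/55 (y = (-297 + (-4 - ⅒*(-9) + (1/11)*10))*(-421 - 27) = (-297 + (-4 + 9/10 + 10/11))*(-448) = (-297 - 241/110)*(-448) = -32911/110*(-448) = 7372064/55 ≈ 1.3404e+5)
1/(y + g(1/(-11))) = 1/(7372064/55 + 7) = 1/(7372449/55) = 55/7372449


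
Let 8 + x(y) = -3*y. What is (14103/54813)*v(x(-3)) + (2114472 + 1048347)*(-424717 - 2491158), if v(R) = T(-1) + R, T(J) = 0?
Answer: -168502193624035674/18271 ≈ -9.2224e+12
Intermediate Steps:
x(y) = -8 - 3*y
v(R) = R (v(R) = 0 + R = R)
(14103/54813)*v(x(-3)) + (2114472 + 1048347)*(-424717 - 2491158) = (14103/54813)*(-8 - 3*(-3)) + (2114472 + 1048347)*(-424717 - 2491158) = (14103*(1/54813))*(-8 + 9) + 3162819*(-2915875) = (4701/18271)*1 - 9222384851625 = 4701/18271 - 9222384851625 = -168502193624035674/18271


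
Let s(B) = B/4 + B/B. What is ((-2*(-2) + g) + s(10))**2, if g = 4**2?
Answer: 2209/4 ≈ 552.25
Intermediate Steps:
g = 16
s(B) = 1 + B/4 (s(B) = B*(1/4) + 1 = B/4 + 1 = 1 + B/4)
((-2*(-2) + g) + s(10))**2 = ((-2*(-2) + 16) + (1 + (1/4)*10))**2 = ((4 + 16) + (1 + 5/2))**2 = (20 + 7/2)**2 = (47/2)**2 = 2209/4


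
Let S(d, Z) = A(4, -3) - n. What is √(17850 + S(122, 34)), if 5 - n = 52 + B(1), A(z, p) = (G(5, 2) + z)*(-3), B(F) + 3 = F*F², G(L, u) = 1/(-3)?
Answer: 2*√4471 ≈ 133.73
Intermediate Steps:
G(L, u) = -⅓
B(F) = -3 + F³ (B(F) = -3 + F*F² = -3 + F³)
A(z, p) = 1 - 3*z (A(z, p) = (-⅓ + z)*(-3) = 1 - 3*z)
n = -45 (n = 5 - (52 + (-3 + 1³)) = 5 - (52 + (-3 + 1)) = 5 - (52 - 2) = 5 - 1*50 = 5 - 50 = -45)
S(d, Z) = 34 (S(d, Z) = (1 - 3*4) - 1*(-45) = (1 - 12) + 45 = -11 + 45 = 34)
√(17850 + S(122, 34)) = √(17850 + 34) = √17884 = 2*√4471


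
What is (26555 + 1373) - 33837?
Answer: -5909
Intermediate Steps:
(26555 + 1373) - 33837 = 27928 - 33837 = -5909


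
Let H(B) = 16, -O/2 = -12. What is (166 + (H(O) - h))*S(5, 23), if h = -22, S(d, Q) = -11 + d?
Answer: -1224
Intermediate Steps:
O = 24 (O = -2*(-12) = 24)
(166 + (H(O) - h))*S(5, 23) = (166 + (16 - 1*(-22)))*(-11 + 5) = (166 + (16 + 22))*(-6) = (166 + 38)*(-6) = 204*(-6) = -1224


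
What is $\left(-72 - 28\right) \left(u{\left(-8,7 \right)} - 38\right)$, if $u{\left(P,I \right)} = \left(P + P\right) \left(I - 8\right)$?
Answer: $2200$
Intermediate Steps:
$u{\left(P,I \right)} = 2 P \left(-8 + I\right)$
$\left(-72 - 28\right) \left(u{\left(-8,7 \right)} - 38\right) = \left(-72 - 28\right) \left(2 \left(-8\right) \left(-8 + 7\right) - 38\right) = - 100 \left(2 \left(-8\right) \left(-1\right) - 38\right) = - 100 \left(16 - 38\right) = \left(-100\right) \left(-22\right) = 2200$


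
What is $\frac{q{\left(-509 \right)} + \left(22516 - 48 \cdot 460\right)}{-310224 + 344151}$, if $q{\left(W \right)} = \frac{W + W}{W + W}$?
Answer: $\frac{437}{33927} \approx 0.012881$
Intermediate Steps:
$q{\left(W \right)} = 1$ ($q{\left(W \right)} = \frac{2 W}{2 W} = 2 W \frac{1}{2 W} = 1$)
$\frac{q{\left(-509 \right)} + \left(22516 - 48 \cdot 460\right)}{-310224 + 344151} = \frac{1 + \left(22516 - 48 \cdot 460\right)}{-310224 + 344151} = \frac{1 + \left(22516 - 22080\right)}{33927} = \left(1 + \left(22516 - 22080\right)\right) \frac{1}{33927} = \left(1 + 436\right) \frac{1}{33927} = 437 \cdot \frac{1}{33927} = \frac{437}{33927}$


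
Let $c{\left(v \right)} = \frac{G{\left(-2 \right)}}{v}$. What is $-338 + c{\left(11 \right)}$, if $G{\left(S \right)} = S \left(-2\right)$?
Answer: $- \frac{3714}{11} \approx -337.64$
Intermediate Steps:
$G{\left(S \right)} = - 2 S$
$c{\left(v \right)} = \frac{4}{v}$ ($c{\left(v \right)} = \frac{\left(-2\right) \left(-2\right)}{v} = \frac{4}{v}$)
$-338 + c{\left(11 \right)} = -338 + \frac{4}{11} = - \frac{3714}{11}$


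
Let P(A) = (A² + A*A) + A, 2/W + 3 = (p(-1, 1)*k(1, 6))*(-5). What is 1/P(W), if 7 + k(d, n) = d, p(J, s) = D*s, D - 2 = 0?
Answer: 3249/122 ≈ 26.631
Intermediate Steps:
D = 2 (D = 2 + 0 = 2)
p(J, s) = 2*s
k(d, n) = -7 + d
W = 2/57 (W = 2/(-3 + ((2*1)*(-7 + 1))*(-5)) = 2/(-3 + (2*(-6))*(-5)) = 2/(-3 - 12*(-5)) = 2/(-3 + 60) = 2/57 ≈ 0.035088)
P(A) = A + 2*A² (P(A) = (A² + A²) + A = 2*A² + A = A + 2*A²)
1/P(W) = 1/(2*(1 + 2*(2/57))/57) = 1/(2*(1 + 4/57)/57) = 1/((2/57)*(61/57)) = 1/(122/3249) = 3249/122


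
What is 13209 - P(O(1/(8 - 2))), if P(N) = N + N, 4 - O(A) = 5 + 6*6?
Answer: 13283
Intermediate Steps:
O(A) = -37 (O(A) = 4 - (5 + 6*6) = 4 - (5 + 36) = 4 - 1*41 = 4 - 41 = -37)
P(N) = 2*N
13209 - P(O(1/(8 - 2))) = 13209 - 2*(-37) = 13209 - 1*(-74) = 13209 + 74 = 13283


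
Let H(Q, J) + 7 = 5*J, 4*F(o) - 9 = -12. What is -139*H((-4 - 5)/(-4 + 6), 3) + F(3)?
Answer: -4451/4 ≈ -1112.8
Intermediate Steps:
F(o) = -3/4 (F(o) = 9/4 + (1/4)*(-12) = 9/4 - 3 = -3/4)
H(Q, J) = -7 + 5*J
-139*H((-4 - 5)/(-4 + 6), 3) + F(3) = -139*(-7 + 5*3) - 3/4 = -139*(-7 + 15) - 3/4 = -139*8 - 3/4 = -1112 - 3/4 = -4451/4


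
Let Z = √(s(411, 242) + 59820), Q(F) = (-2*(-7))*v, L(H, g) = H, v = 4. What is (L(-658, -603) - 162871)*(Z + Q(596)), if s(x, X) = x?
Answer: -9157624 - 163529*√60231 ≈ -4.9291e+7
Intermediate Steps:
Q(F) = 56 (Q(F) = -2*(-7)*4 = 14*4 = 56)
Z = √60231 (Z = √(411 + 59820) = √60231 ≈ 245.42)
(L(-658, -603) - 162871)*(Z + Q(596)) = (-658 - 162871)*(√60231 + 56) = -163529*(56 + √60231) = -9157624 - 163529*√60231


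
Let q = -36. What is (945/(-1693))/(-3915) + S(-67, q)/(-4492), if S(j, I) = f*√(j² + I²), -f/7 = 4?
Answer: 7/49097 + 7*√5785/1123 ≈ 0.47424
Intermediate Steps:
f = -28 (f = -7*4 = -28)
S(j, I) = -28*√(I² + j²) (S(j, I) = -28*√(j² + I²) = -28*√(I² + j²))
(945/(-1693))/(-3915) + S(-67, q)/(-4492) = (945/(-1693))/(-3915) - 28*√((-36)² + (-67)²)/(-4492) = (945*(-1/1693))*(-1/3915) - 28*√(1296 + 4489)*(-1/4492) = -945/1693*(-1/3915) - 28*√5785*(-1/4492) = 7/49097 + 7*√5785/1123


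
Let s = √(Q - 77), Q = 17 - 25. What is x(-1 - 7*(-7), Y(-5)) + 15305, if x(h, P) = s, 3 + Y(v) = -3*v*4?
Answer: 15305 + I*√85 ≈ 15305.0 + 9.2195*I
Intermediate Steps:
Q = -8
s = I*√85 (s = √(-8 - 77) = √(-85) = I*√85 ≈ 9.2195*I)
Y(v) = -3 - 12*v (Y(v) = -3 - 3*v*4 = -3 - 12*v)
x(h, P) = I*√85
x(-1 - 7*(-7), Y(-5)) + 15305 = I*√85 + 15305 = 15305 + I*√85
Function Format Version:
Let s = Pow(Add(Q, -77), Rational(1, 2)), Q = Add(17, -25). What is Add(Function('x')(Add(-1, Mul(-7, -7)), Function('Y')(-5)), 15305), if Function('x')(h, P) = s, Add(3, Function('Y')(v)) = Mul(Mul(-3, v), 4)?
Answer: Add(15305, Mul(I, Pow(85, Rational(1, 2)))) ≈ Add(15305., Mul(9.2195, I))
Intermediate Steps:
Q = -8
s = Mul(I, Pow(85, Rational(1, 2))) (s = Pow(Add(-8, -77), Rational(1, 2)) = Pow(-85, Rational(1, 2)) = Mul(I, Pow(85, Rational(1, 2))) ≈ Mul(9.2195, I))
Function('Y')(v) = Add(-3, Mul(-12, v)) (Function('Y')(v) = Add(-3, Mul(Mul(-3, v), 4)) = Add(-3, Mul(-12, v)))
Function('x')(h, P) = Mul(I, Pow(85, Rational(1, 2)))
Add(Function('x')(Add(-1, Mul(-7, -7)), Function('Y')(-5)), 15305) = Add(Mul(I, Pow(85, Rational(1, 2))), 15305) = Add(15305, Mul(I, Pow(85, Rational(1, 2))))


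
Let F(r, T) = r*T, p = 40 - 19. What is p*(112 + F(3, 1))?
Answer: 2415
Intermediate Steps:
p = 21
F(r, T) = T*r
p*(112 + F(3, 1)) = 21*(112 + 1*3) = 21*(112 + 3) = 21*115 = 2415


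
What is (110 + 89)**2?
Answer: 39601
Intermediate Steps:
(110 + 89)**2 = 199**2 = 39601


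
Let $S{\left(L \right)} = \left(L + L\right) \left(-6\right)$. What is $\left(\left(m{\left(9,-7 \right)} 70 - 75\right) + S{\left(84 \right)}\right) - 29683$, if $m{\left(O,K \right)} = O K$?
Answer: $-35176$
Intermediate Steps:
$m{\left(O,K \right)} = K O$
$S{\left(L \right)} = - 12 L$ ($S{\left(L \right)} = 2 L \left(-6\right) = - 12 L$)
$\left(\left(m{\left(9,-7 \right)} 70 - 75\right) + S{\left(84 \right)}\right) - 29683 = \left(\left(\left(-7\right) 9 \cdot 70 - 75\right) - 1008\right) - 29683 = \left(\left(\left(-63\right) 70 - 75\right) - 1008\right) - 29683 = \left(\left(-4410 - 75\right) - 1008\right) - 29683 = \left(-4485 - 1008\right) - 29683 = -5493 - 29683 = -35176$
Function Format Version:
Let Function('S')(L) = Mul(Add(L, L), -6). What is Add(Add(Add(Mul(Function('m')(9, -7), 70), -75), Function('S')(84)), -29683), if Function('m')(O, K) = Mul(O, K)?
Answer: -35176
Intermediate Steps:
Function('m')(O, K) = Mul(K, O)
Function('S')(L) = Mul(-12, L) (Function('S')(L) = Mul(Mul(2, L), -6) = Mul(-12, L))
Add(Add(Add(Mul(Function('m')(9, -7), 70), -75), Function('S')(84)), -29683) = Add(Add(Add(Mul(Mul(-7, 9), 70), -75), Mul(-12, 84)), -29683) = Add(Add(Add(Mul(-63, 70), -75), -1008), -29683) = Add(Add(Add(-4410, -75), -1008), -29683) = Add(Add(-4485, -1008), -29683) = Add(-5493, -29683) = -35176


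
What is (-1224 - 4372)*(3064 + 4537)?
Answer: -42535196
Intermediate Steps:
(-1224 - 4372)*(3064 + 4537) = -5596*7601 = -42535196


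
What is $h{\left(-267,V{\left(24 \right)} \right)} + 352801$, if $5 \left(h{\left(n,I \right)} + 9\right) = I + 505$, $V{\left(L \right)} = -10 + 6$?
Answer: $\frac{1764461}{5} \approx 3.5289 \cdot 10^{5}$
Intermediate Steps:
$V{\left(L \right)} = -4$
$h{\left(n,I \right)} = 92 + \frac{I}{5}$ ($h{\left(n,I \right)} = -9 + \frac{I + 505}{5} = -9 + \frac{505 + I}{5} = -9 + \left(101 + \frac{I}{5}\right) = 92 + \frac{I}{5}$)
$h{\left(-267,V{\left(24 \right)} \right)} + 352801 = \left(92 + \frac{1}{5} \left(-4\right)\right) + 352801 = \left(92 - \frac{4}{5}\right) + 352801 = \frac{456}{5} + 352801 = \frac{1764461}{5}$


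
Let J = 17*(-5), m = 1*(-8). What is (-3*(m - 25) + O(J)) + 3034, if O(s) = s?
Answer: 3048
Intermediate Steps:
m = -8
J = -85
(-3*(m - 25) + O(J)) + 3034 = (-3*(-8 - 25) - 85) + 3034 = (-3*(-33) - 85) + 3034 = (99 - 85) + 3034 = 14 + 3034 = 3048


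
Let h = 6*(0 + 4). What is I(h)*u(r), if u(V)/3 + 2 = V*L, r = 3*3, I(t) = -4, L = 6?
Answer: -624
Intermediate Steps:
h = 24 (h = 6*4 = 24)
r = 9
u(V) = -6 + 18*V (u(V) = -6 + 3*(V*6) = -6 + 3*(6*V) = -6 + 18*V)
I(h)*u(r) = -4*(-6 + 18*9) = -4*(-6 + 162) = -4*156 = -624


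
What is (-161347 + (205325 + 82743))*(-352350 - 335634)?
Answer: -87182020464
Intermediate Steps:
(-161347 + (205325 + 82743))*(-352350 - 335634) = (-161347 + 288068)*(-687984) = 126721*(-687984) = -87182020464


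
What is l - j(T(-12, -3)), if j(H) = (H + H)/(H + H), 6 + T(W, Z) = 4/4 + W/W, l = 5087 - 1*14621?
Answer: -9535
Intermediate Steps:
l = -9534 (l = 5087 - 14621 = -9534)
T(W, Z) = -4 (T(W, Z) = -6 + (4/4 + W/W) = -6 + (4*(¼) + 1) = -6 + (1 + 1) = -6 + 2 = -4)
j(H) = 1 (j(H) = (2*H)/((2*H)) = (2*H)*(1/(2*H)) = 1)
l - j(T(-12, -3)) = -9534 - 1*1 = -9534 - 1 = -9535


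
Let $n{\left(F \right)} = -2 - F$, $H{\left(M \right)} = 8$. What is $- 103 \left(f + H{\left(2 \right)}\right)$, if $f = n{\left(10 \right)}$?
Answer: $412$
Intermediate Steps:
$f = -12$ ($f = -2 - 10 = -12$)
$- 103 \left(f + H{\left(2 \right)}\right) = - 103 \left(-12 + 8\right) = \left(-103\right) \left(-4\right) = 412$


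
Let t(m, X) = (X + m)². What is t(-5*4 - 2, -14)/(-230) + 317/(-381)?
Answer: -283343/43815 ≈ -6.4668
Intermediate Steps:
t(-5*4 - 2, -14)/(-230) + 317/(-381) = (-14 + (-5*4 - 2))²/(-230) + 317/(-381) = (-14 + (-20 - 2))²*(-1/230) + 317*(-1/381) = (-14 - 22)²*(-1/230) - 317/381 = (-36)²*(-1/230) - 317/381 = 1296*(-1/230) - 317/381 = -648/115 - 317/381 = -283343/43815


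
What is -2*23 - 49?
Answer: -95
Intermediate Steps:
-2*23 - 49 = -46 - 49 = -95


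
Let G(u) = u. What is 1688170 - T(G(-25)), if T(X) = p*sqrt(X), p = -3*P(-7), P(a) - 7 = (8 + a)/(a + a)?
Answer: 1688170 + 1455*I/14 ≈ 1.6882e+6 + 103.93*I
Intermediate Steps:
P(a) = 7 + (8 + a)/(2*a) (P(a) = 7 + (8 + a)/(a + a) = 7 + (8 + a)/((2*a)) = 7 + (8 + a)*(1/(2*a)) = 7 + (8 + a)/(2*a))
p = -291/14 (p = -3*(15/2 + 4/(-7)) = -3*(15/2 + 4*(-1/7)) = -3*(15/2 - 4/7) = -3*97/14 = -291/14 ≈ -20.786)
T(X) = -291*sqrt(X)/14
1688170 - T(G(-25)) = 1688170 - (-291)*sqrt(-25)/14 = 1688170 - (-291)*5*I/14 = 1688170 - (-1455)*I/14 = 1688170 + 1455*I/14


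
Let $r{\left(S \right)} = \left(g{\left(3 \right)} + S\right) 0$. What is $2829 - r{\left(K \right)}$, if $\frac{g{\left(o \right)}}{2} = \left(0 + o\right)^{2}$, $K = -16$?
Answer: $2829$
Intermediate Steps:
$g{\left(o \right)} = 2 o^{2}$ ($g{\left(o \right)} = 2 \left(0 + o\right)^{2} = 2 o^{2}$)
$r{\left(S \right)} = 0$ ($r{\left(S \right)} = \left(2 \cdot 3^{2} + S\right) 0 = \left(2 \cdot 9 + S\right) 0 = \left(18 + S\right) 0 = 0$)
$2829 - r{\left(K \right)} = 2829 - 0 = 2829 + 0 = 2829$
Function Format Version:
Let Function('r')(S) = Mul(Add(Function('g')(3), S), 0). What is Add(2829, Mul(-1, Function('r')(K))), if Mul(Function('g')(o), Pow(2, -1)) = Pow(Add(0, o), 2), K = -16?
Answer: 2829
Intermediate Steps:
Function('g')(o) = Mul(2, Pow(o, 2)) (Function('g')(o) = Mul(2, Pow(Add(0, o), 2)) = Mul(2, Pow(o, 2)))
Function('r')(S) = 0 (Function('r')(S) = Mul(Add(Mul(2, Pow(3, 2)), S), 0) = Mul(Add(Mul(2, 9), S), 0) = Mul(Add(18, S), 0) = 0)
Add(2829, Mul(-1, Function('r')(K))) = Add(2829, Mul(-1, 0)) = Add(2829, 0) = 2829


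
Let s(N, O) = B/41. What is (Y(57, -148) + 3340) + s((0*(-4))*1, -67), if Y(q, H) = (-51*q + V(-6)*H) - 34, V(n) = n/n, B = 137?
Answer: 10428/41 ≈ 254.34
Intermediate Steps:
V(n) = 1
Y(q, H) = -34 + H - 51*q (Y(q, H) = (-51*q + 1*H) - 34 = (-51*q + H) - 34 = (H - 51*q) - 34 = -34 + H - 51*q)
s(N, O) = 137/41
(Y(57, -148) + 3340) + s((0*(-4))*1, -67) = ((-34 - 148 - 51*57) + 3340) + 137/41 = ((-34 - 148 - 2907) + 3340) + 137/41 = (-3089 + 3340) + 137/41 = 251 + 137/41 = 10428/41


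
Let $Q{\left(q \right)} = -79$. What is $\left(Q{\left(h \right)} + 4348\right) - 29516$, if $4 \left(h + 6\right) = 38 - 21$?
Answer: $-25247$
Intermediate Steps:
$h = - \frac{7}{4}$ ($h = -6 + \frac{38 - 21}{4} = -6 + \frac{1}{4} \cdot 17 = -6 + \frac{17}{4} = - \frac{7}{4} \approx -1.75$)
$\left(Q{\left(h \right)} + 4348\right) - 29516 = \left(-79 + 4348\right) - 29516 = 4269 - 29516 = -25247$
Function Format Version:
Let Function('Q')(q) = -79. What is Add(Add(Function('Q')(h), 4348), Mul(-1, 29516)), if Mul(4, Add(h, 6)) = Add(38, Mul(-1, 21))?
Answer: -25247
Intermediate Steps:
h = Rational(-7, 4) (h = Add(-6, Mul(Rational(1, 4), Add(38, Mul(-1, 21)))) = Add(-6, Mul(Rational(1, 4), Add(38, -21))) = Add(-6, Mul(Rational(1, 4), 17)) = Add(-6, Rational(17, 4)) = Rational(-7, 4) ≈ -1.7500)
Add(Add(Function('Q')(h), 4348), Mul(-1, 29516)) = Add(Add(-79, 4348), Mul(-1, 29516)) = Add(4269, -29516) = -25247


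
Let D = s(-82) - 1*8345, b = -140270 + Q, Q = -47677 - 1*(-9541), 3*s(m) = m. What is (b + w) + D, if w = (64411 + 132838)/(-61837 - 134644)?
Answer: -110095772882/589443 ≈ -1.8678e+5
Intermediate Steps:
s(m) = m/3
Q = -38136 (Q = -47677 + 9541 = -38136)
w = -197249/196481 (w = 197249/(-196481) = 197249*(-1/196481) = -197249/196481 ≈ -1.0039)
b = -178406 (b = -140270 - 38136 = -178406)
D = -25117/3 (D = (1/3)*(-82) - 1*8345 = -82/3 - 8345 = -25117/3 ≈ -8372.3)
(b + w) + D = (-178406 - 197249/196481) - 25117/3 = -35053586535/196481 - 25117/3 = -110095772882/589443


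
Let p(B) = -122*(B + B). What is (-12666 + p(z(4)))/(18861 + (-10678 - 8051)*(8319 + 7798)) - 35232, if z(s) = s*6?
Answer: -1772383525617/50306072 ≈ -35232.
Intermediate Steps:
z(s) = 6*s
p(B) = -244*B
(-12666 + p(z(4)))/(18861 + (-10678 - 8051)*(8319 + 7798)) - 35232 = (-12666 - 1464*4)/(18861 + (-10678 - 8051)*(8319 + 7798)) - 35232 = (-12666 - 244*24)/(18861 - 18729*16117) - 35232 = (-12666 - 5856)/(18861 - 301855293) - 35232 = -18522/(-301836432) - 35232 = -18522*(-1/301836432) - 35232 = 3087/50306072 - 35232 = -1772383525617/50306072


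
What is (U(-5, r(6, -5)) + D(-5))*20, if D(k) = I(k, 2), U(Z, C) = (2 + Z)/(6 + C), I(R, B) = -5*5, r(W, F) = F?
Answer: -560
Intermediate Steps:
I(R, B) = -25
U(Z, C) = (2 + Z)/(6 + C)
D(k) = -25
(U(-5, r(6, -5)) + D(-5))*20 = ((2 - 5)/(6 - 5) - 25)*20 = (-3/1 - 25)*20 = (1*(-3) - 25)*20 = (-3 - 25)*20 = -28*20 = -560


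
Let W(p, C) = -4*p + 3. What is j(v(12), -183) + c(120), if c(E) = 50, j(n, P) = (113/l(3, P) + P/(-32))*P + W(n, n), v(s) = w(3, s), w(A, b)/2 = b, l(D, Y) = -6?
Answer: 75423/32 ≈ 2357.0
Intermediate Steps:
w(A, b) = 2*b
v(s) = 2*s
W(p, C) = 3 - 4*p
j(n, P) = 3 - 4*n + P*(-113/6 - P/32) (j(n, P) = (113/(-6) + P/(-32))*P + (3 - 4*n) = (113*(-1/6) + P*(-1/32))*P + (3 - 4*n) = (-113/6 - P/32)*P + (3 - 4*n) = P*(-113/6 - P/32) + (3 - 4*n) = 3 - 4*n + P*(-113/6 - P/32))
j(v(12), -183) + c(120) = (3 - 8*12 - 113/6*(-183) - 1/32*(-183)**2) + 50 = (3 - 4*24 + 6893/2 - 1/32*33489) + 50 = (3 - 96 + 6893/2 - 33489/32) + 50 = 73823/32 + 50 = 75423/32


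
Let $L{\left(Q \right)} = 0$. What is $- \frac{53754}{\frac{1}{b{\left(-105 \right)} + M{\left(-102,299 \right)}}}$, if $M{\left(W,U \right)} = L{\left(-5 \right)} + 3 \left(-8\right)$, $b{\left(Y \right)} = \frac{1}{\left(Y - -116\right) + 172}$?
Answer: $\frac{78677938}{61} \approx 1.2898 \cdot 10^{6}$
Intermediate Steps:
$b{\left(Y \right)} = \frac{1}{288 + Y}$ ($b{\left(Y \right)} = \frac{1}{\left(Y + 116\right) + 172} = \frac{1}{\left(116 + Y\right) + 172} = \frac{1}{288 + Y}$)
$M{\left(W,U \right)} = -24$ ($M{\left(W,U \right)} = 0 + 3 \left(-8\right) = 0 - 24 = -24$)
$- \frac{53754}{\frac{1}{b{\left(-105 \right)} + M{\left(-102,299 \right)}}} = - \frac{53754}{\frac{1}{\frac{1}{288 - 105} - 24}} = - \frac{53754}{\frac{1}{\frac{1}{183} - 24}} = - \frac{53754}{\frac{1}{- \frac{4391}{183}}} = - \frac{53754}{- \frac{183}{4391}} = \left(-53754\right) \left(- \frac{4391}{183}\right) = \frac{78677938}{61}$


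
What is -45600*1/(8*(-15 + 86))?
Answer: -5700/71 ≈ -80.282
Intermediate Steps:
-45600*1/(8*(-15 + 86)) = -45600/(8*71) = -45600/568 = -45600*1/568 = -5700/71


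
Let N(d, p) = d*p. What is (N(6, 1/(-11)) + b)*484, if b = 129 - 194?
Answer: -31724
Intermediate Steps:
b = -65
(N(6, 1/(-11)) + b)*484 = (6/(-11) - 65)*484 = (6*(-1/11) - 65)*484 = (-6/11 - 65)*484 = -721/11*484 = -31724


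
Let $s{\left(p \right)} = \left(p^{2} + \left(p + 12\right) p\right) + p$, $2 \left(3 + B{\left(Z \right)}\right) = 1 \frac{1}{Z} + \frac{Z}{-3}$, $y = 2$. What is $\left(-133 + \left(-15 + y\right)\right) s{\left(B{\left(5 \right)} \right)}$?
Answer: $\frac{678608}{225} \approx 3016.0$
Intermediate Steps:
$B{\left(Z \right)} = -3 + \frac{1}{2 Z} - \frac{Z}{6}$ ($B{\left(Z \right)} = -3 + \frac{1 \frac{1}{Z} + \frac{Z}{-3}}{2} = -3 + \frac{\frac{1}{Z} + Z \left(- \frac{1}{3}\right)}{2} = -3 + \frac{\frac{1}{Z} - \frac{Z}{3}}{2} = -3 - \left(- \frac{1}{2 Z} + \frac{Z}{6}\right) = -3 + \frac{1}{2 Z} - \frac{Z}{6}$)
$s{\left(p \right)} = p + p^{2} + p \left(12 + p\right)$ ($s{\left(p \right)} = \left(p^{2} + \left(12 + p\right) p\right) + p = \left(p^{2} + p \left(12 + p\right)\right) + p = p + p^{2} + p \left(12 + p\right)$)
$\left(-133 + \left(-15 + y\right)\right) s{\left(B{\left(5 \right)} \right)} = \left(-133 + \left(-15 + 2\right)\right) \frac{3 - 5 \left(18 + 5\right)}{6 \cdot 5} \left(13 + 2 \frac{3 - 5 \left(18 + 5\right)}{6 \cdot 5}\right) = \left(-133 - 13\right) \frac{1}{6} \cdot \frac{1}{5} \left(3 - 5 \cdot 23\right) \left(13 + 2 \cdot \frac{1}{6} \cdot \frac{1}{5} \left(3 - 5 \cdot 23\right)\right) = - 146 \cdot \frac{1}{6} \cdot \frac{1}{5} \left(3 - 115\right) \left(13 + 2 \cdot \frac{1}{6} \cdot \frac{1}{5} \left(3 - 115\right)\right) = - 146 \cdot \frac{1}{6} \cdot \frac{1}{5} \left(-112\right) \left(13 + 2 \cdot \frac{1}{6} \cdot \frac{1}{5} \left(-112\right)\right) = - 146 \left(- \frac{56 \left(13 + 2 \left(- \frac{56}{15}\right)\right)}{15}\right) = - 146 \left(- \frac{56 \left(13 - \frac{112}{15}\right)}{15}\right) = - 146 \left(\left(- \frac{56}{15}\right) \frac{83}{15}\right) = \left(-146\right) \left(- \frac{4648}{225}\right) = \frac{678608}{225}$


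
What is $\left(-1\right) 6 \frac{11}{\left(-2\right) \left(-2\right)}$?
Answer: $- \frac{33}{2} \approx -16.5$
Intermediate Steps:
$\left(-1\right) 6 \frac{11}{\left(-2\right) \left(-2\right)} = - 6 \cdot \frac{11}{4} = - 6 \cdot 11 \cdot \frac{1}{4} = \left(-6\right) \frac{11}{4} = - \frac{33}{2}$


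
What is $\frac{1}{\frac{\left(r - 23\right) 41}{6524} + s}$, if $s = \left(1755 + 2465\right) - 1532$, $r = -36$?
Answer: $\frac{6524}{17534093} \approx 0.00037208$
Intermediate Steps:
$s = 2688$ ($s = 4220 - 1532 = 2688$)
$\frac{1}{\frac{\left(r - 23\right) 41}{6524} + s} = \frac{1}{\frac{\left(-36 - 23\right) 41}{6524} + 2688} = \frac{1}{\left(-59\right) 41 \cdot \frac{1}{6524} + 2688} = \frac{1}{\left(-2419\right) \frac{1}{6524} + 2688} = \frac{1}{- \frac{2419}{6524} + 2688} = \frac{1}{\frac{17534093}{6524}} = \frac{6524}{17534093}$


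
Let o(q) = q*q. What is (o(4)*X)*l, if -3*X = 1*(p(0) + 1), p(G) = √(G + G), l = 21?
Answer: -112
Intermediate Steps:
p(G) = √2*√G (p(G) = √(2*G) = √2*√G)
X = -⅓ (X = -(√2*√0 + 1)/3 = -(√2*0 + 1)/3 = -(0 + 1)/3 = -1/3 = -⅓*1 = -⅓ ≈ -0.33333)
o(q) = q²
(o(4)*X)*l = (4²*(-⅓))*21 = (16*(-⅓))*21 = -16/3*21 = -112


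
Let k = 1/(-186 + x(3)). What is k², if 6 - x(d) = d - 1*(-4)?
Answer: 1/34969 ≈ 2.8597e-5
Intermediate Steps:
x(d) = 2 - d (x(d) = 6 - (d - 1*(-4)) = 6 - (d + 4) = 6 - (4 + d) = 6 + (-4 - d) = 2 - d)
k = -1/187 (k = 1/(-186 + (2 - 1*3)) = 1/(-186 + (2 - 3)) = 1/(-186 - 1) = 1/(-187) = -1/187 ≈ -0.0053476)
k² = (-1/187)² = 1/34969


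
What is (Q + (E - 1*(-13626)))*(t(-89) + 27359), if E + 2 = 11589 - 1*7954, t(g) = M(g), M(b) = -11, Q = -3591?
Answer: 373792464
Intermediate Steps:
t(g) = -11
E = 3633 (E = -2 + (11589 - 1*7954) = -2 + (11589 - 7954) = -2 + 3635 = 3633)
(Q + (E - 1*(-13626)))*(t(-89) + 27359) = (-3591 + (3633 - 1*(-13626)))*(-11 + 27359) = (-3591 + (3633 + 13626))*27348 = (-3591 + 17259)*27348 = 13668*27348 = 373792464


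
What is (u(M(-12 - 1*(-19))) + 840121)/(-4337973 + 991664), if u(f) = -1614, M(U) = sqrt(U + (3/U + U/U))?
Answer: -838507/3346309 ≈ -0.25058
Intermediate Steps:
M(U) = sqrt(1 + U + 3/U) (M(U) = sqrt(U + (3/U + 1)) = sqrt(U + (1 + 3/U)) = sqrt(1 + U + 3/U))
(u(M(-12 - 1*(-19))) + 840121)/(-4337973 + 991664) = (-1614 + 840121)/(-4337973 + 991664) = 838507/(-3346309) = 838507*(-1/3346309) = -838507/3346309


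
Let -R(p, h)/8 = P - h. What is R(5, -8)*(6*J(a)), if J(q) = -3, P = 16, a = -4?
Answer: 3456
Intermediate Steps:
R(p, h) = -128 + 8*h (R(p, h) = -8*(16 - h) = -128 + 8*h)
R(5, -8)*(6*J(a)) = (-128 + 8*(-8))*(6*(-3)) = (-128 - 64)*(-18) = -192*(-18) = 3456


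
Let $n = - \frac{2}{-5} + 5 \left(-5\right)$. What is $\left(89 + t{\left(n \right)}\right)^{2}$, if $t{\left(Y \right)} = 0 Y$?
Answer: $7921$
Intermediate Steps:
$n = - \frac{123}{5}$ ($n = \left(-2\right) \left(- \frac{1}{5}\right) - 25 = \frac{2}{5} - 25 = - \frac{123}{5} \approx -24.6$)
$t{\left(Y \right)} = 0$
$\left(89 + t{\left(n \right)}\right)^{2} = \left(89 + 0\right)^{2} = 89^{2} = 7921$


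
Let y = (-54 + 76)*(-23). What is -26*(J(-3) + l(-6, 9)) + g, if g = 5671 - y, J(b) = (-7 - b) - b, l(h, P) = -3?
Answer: 6281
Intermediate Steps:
y = -506 (y = 22*(-23) = -506)
J(b) = -7 - 2*b
g = 6177 (g = 5671 - 1*(-506) = 5671 + 506 = 6177)
-26*(J(-3) + l(-6, 9)) + g = -26*((-7 - 2*(-3)) - 3) + 6177 = -26*((-7 + 6) - 3) + 6177 = -26*(-1 - 3) + 6177 = -26*(-4) + 6177 = 104 + 6177 = 6281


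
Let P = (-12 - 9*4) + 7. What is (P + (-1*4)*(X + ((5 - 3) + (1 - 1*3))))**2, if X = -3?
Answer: 841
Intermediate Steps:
P = -41 (P = (-12 - 36) + 7 = -48 + 7 = -41)
(P + (-1*4)*(X + ((5 - 3) + (1 - 1*3))))**2 = (-41 + (-1*4)*(-3 + ((5 - 3) + (1 - 1*3))))**2 = (-41 - 4*(-3 + (2 + (1 - 3))))**2 = (-41 - 4*(-3 + (2 - 2)))**2 = (-41 - 4*(-3 + 0))**2 = (-41 - 4*(-3))**2 = (-41 + 12)**2 = (-29)**2 = 841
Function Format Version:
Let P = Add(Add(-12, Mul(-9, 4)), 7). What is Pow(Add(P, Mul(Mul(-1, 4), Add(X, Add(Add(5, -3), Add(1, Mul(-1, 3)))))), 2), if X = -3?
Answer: 841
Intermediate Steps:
P = -41 (P = Add(Add(-12, -36), 7) = Add(-48, 7) = -41)
Pow(Add(P, Mul(Mul(-1, 4), Add(X, Add(Add(5, -3), Add(1, Mul(-1, 3)))))), 2) = Pow(Add(-41, Mul(Mul(-1, 4), Add(-3, Add(Add(5, -3), Add(1, Mul(-1, 3)))))), 2) = Pow(Add(-41, Mul(-4, Add(-3, Add(2, Add(1, -3))))), 2) = Pow(Add(-41, Mul(-4, Add(-3, Add(2, -2)))), 2) = Pow(Add(-41, Mul(-4, Add(-3, 0))), 2) = Pow(Add(-41, Mul(-4, -3)), 2) = Pow(Add(-41, 12), 2) = Pow(-29, 2) = 841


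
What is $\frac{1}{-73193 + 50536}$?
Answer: $- \frac{1}{22657} \approx -4.4136 \cdot 10^{-5}$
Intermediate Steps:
$\frac{1}{-73193 + 50536} = \frac{1}{-22657} = - \frac{1}{22657}$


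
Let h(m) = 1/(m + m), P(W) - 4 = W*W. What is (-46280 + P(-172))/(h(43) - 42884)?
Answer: 478504/1229341 ≈ 0.38924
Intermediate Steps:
P(W) = 4 + W**2 (P(W) = 4 + W*W = 4 + W**2)
h(m) = 1/(2*m)
(-46280 + P(-172))/(h(43) - 42884) = (-46280 + (4 + (-172)**2))/((1/2)/43 - 42884) = (-46280 + (4 + 29584))/((1/2)*(1/43) - 42884) = (-46280 + 29588)/(1/86 - 42884) = -16692/(-3688023/86) = -16692*(-86/3688023) = 478504/1229341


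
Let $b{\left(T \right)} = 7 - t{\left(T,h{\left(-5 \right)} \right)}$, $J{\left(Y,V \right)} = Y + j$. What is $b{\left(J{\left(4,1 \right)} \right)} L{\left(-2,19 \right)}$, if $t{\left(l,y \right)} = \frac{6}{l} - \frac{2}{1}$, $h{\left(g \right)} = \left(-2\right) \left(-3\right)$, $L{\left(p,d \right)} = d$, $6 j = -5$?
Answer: $135$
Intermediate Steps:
$j = - \frac{5}{6}$ ($j = \frac{1}{6} \left(-5\right) = - \frac{5}{6} \approx -0.83333$)
$h{\left(g \right)} = 6$
$t{\left(l,y \right)} = -2 + \frac{6}{l}$ ($t{\left(l,y \right)} = \frac{6}{l} - 2 = -2 + \frac{6}{l}$)
$J{\left(Y,V \right)} = - \frac{5}{6} + Y$ ($J{\left(Y,V \right)} = Y - \frac{5}{6} = - \frac{5}{6} + Y$)
$b{\left(T \right)} = 9 - \frac{6}{T}$ ($b{\left(T \right)} = 7 - \left(-2 + \frac{6}{T}\right) = 7 + \left(2 - \frac{6}{T}\right) = 9 - \frac{6}{T}$)
$b{\left(J{\left(4,1 \right)} \right)} L{\left(-2,19 \right)} = \left(9 - \frac{6}{- \frac{5}{6} + 4}\right) 19 = \left(9 - \frac{6}{\frac{19}{6}}\right) 19 = \left(9 - \frac{36}{19}\right) 19 = \frac{135}{19} \cdot 19 = 135$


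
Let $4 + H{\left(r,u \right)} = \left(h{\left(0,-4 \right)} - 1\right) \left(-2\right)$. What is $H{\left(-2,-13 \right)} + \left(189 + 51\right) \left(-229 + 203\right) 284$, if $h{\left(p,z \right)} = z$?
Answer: $-1772154$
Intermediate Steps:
$H{\left(r,u \right)} = 6$ ($H{\left(r,u \right)} = -4 + \left(-4 - 1\right) \left(-2\right) = -4 - -10 = -4 + 10 = 6$)
$H{\left(-2,-13 \right)} + \left(189 + 51\right) \left(-229 + 203\right) 284 = 6 + \left(189 + 51\right) \left(-229 + 203\right) 284 = 6 + 240 \left(-26\right) 284 = 6 - 1772160 = -1772154$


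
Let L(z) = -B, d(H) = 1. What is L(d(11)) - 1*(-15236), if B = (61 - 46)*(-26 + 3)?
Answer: 15581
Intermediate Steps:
B = -345 (B = 15*(-23) = -345)
L(z) = 345 (L(z) = -1*(-345) = 345)
L(d(11)) - 1*(-15236) = 345 - 1*(-15236) = 345 + 15236 = 15581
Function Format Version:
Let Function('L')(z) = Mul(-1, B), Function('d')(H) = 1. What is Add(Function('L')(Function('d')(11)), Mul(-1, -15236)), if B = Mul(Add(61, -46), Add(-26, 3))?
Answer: 15581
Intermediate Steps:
B = -345 (B = Mul(15, -23) = -345)
Function('L')(z) = 345 (Function('L')(z) = Mul(-1, -345) = 345)
Add(Function('L')(Function('d')(11)), Mul(-1, -15236)) = Add(345, Mul(-1, -15236)) = Add(345, 15236) = 15581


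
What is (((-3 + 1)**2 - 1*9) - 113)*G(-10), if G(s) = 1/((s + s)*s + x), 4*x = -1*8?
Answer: -59/99 ≈ -0.59596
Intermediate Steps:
x = -2 (x = (-1*8)/4 = (1/4)*(-8) = -2)
G(s) = 1/(-2 + 2*s**2) (G(s) = 1/((s + s)*s - 2) = 1/((2*s)*s - 2) = 1/(2*s**2 - 2) = 1/(-2 + 2*s**2))
(((-3 + 1)**2 - 1*9) - 113)*G(-10) = (((-3 + 1)**2 - 1*9) - 113)*(1/(2*(-1 + (-10)**2))) = (((-2)**2 - 9) - 113)*(1/(2*(-1 + 100))) = ((4 - 9) - 113)*((1/2)/99) = (-5 - 113)*((1/2)*(1/99)) = -118*1/198 = -59/99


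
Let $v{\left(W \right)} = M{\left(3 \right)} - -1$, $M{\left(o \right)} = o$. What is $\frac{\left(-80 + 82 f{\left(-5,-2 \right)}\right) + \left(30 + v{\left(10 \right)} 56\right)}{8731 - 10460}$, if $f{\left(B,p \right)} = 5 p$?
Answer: $\frac{34}{91} \approx 0.37363$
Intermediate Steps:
$v{\left(W \right)} = 4$ ($v{\left(W \right)} = 3 - -1 = 3 + 1 = 4$)
$\frac{\left(-80 + 82 f{\left(-5,-2 \right)}\right) + \left(30 + v{\left(10 \right)} 56\right)}{8731 - 10460} = \frac{\left(-80 + 82 \cdot 5 \left(-2\right)\right) + \left(30 + 4 \cdot 56\right)}{8731 - 10460} = \frac{\left(-80 + 82 \left(-10\right)\right) + \left(30 + 224\right)}{-1729} = \left(\left(-80 - 820\right) + 254\right) \left(- \frac{1}{1729}\right) = \left(-900 + 254\right) \left(- \frac{1}{1729}\right) = \left(-646\right) \left(- \frac{1}{1729}\right) = \frac{34}{91}$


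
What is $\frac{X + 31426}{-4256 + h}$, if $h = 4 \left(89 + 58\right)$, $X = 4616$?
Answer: $- \frac{18021}{1834} \approx -9.8261$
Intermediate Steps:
$h = 588$ ($h = 4 \cdot 147 = 588$)
$\frac{X + 31426}{-4256 + h} = \frac{4616 + 31426}{-4256 + 588} = \frac{36042}{-3668} = 36042 \left(- \frac{1}{3668}\right) = - \frac{18021}{1834}$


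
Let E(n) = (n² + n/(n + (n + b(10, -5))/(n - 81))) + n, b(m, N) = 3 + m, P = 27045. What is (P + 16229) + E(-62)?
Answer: 414901618/8817 ≈ 47057.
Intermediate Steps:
E(n) = n + n² + n/(n + (13 + n)/(-81 + n)) (E(n) = (n² + n/(n + (n + (3 + 10))/(n - 81))) + n = (n² + n/(n + (n + 13)/(-81 + n))) + n = (n² + n/(n + (13 + n)/(-81 + n))) + n = n + n² + n/(n + (13 + n)/(-81 + n)))
(P + 16229) + E(-62) = (27045 + 16229) - 62*(-68 + (-62)³ - 79*(-62)² - 66*(-62))/(13 + (-62)² - 80*(-62)) = 43274 - 62*(-68 - 238328 - 79*3844 + 4092)/(13 + 3844 + 4960) = 43274 - 62*(-68 - 238328 - 303676 + 4092)/8817 = 43274 - 62*1/8817*(-537980) = 43274 + 33354760/8817 = 414901618/8817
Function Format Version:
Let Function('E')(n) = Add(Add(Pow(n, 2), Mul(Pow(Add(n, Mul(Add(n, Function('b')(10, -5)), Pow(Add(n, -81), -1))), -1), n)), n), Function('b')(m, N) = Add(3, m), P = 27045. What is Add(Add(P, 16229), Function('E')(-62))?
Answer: Rational(414901618, 8817) ≈ 47057.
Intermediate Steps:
Function('E')(n) = Add(n, Pow(n, 2), Mul(n, Pow(Add(n, Mul(Pow(Add(-81, n), -1), Add(13, n))), -1))) (Function('E')(n) = Add(Add(Pow(n, 2), Mul(Pow(Add(n, Mul(Add(n, Add(3, 10)), Pow(Add(n, -81), -1))), -1), n)), n) = Add(Add(Pow(n, 2), Mul(Pow(Add(n, Mul(Add(n, 13), Pow(Add(-81, n), -1))), -1), n)), n) = Add(Add(Pow(n, 2), Mul(Pow(Add(n, Mul(Add(13, n), Pow(Add(-81, n), -1))), -1), n)), n) = Add(Add(Pow(n, 2), Mul(Pow(Add(n, Mul(Pow(Add(-81, n), -1), Add(13, n))), -1), n)), n) = Add(Add(Pow(n, 2), Mul(n, Pow(Add(n, Mul(Pow(Add(-81, n), -1), Add(13, n))), -1))), n) = Add(n, Pow(n, 2), Mul(n, Pow(Add(n, Mul(Pow(Add(-81, n), -1), Add(13, n))), -1))))
Add(Add(P, 16229), Function('E')(-62)) = Add(Add(27045, 16229), Mul(-62, Pow(Add(13, Pow(-62, 2), Mul(-80, -62)), -1), Add(-68, Pow(-62, 3), Mul(-79, Pow(-62, 2)), Mul(-66, -62)))) = Add(43274, Mul(-62, Pow(Add(13, 3844, 4960), -1), Add(-68, -238328, Mul(-79, 3844), 4092))) = Add(43274, Mul(-62, Pow(8817, -1), Add(-68, -238328, -303676, 4092))) = Add(43274, Mul(-62, Rational(1, 8817), -537980)) = Add(43274, Rational(33354760, 8817)) = Rational(414901618, 8817)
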